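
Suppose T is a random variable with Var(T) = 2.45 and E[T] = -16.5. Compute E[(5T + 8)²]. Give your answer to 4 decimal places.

E[5T + 8] = 5·-16.5 + 8 = -74.5
Var(5T + 8) = (5)²·2.45 = 61.25
E[(5T + 8)²] = Var((5T + 8)) + (E[(5T + 8)])² = 61.25 + (-74.5)² = 5611.5

5611.5000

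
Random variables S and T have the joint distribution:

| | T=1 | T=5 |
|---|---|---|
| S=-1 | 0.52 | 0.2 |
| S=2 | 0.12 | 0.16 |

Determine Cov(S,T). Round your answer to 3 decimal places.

0.710

E[S] = -0.16,  E[T] = 2.44
E[ST] = 0.32
Cov(S,T) = E[ST] − E[S]E[T] = 0.32 − (-0.16)(2.44) = 0.7104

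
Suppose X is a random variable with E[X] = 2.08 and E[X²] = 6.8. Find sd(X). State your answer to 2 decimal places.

var(X) = 6.8 − (2.08)² = 2.4736
sd(X) = √2.4736 ≈ 1.57

1.57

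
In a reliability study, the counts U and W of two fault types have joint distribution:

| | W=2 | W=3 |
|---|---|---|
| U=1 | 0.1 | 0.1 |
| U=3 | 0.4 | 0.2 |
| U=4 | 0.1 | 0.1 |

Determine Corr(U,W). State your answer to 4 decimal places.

E[U] = 2.8,  E[W] = 2.4
E[UW] = 6.7
cov(U,W) = E[UW] − E[U]E[W] = 6.7 − (2.8)(2.4) = -0.02
V(U) = 0.96,  V(W) = 0.24
ρ = -0.02 / √(0.96·0.24) ≈ -0.0417

-0.0417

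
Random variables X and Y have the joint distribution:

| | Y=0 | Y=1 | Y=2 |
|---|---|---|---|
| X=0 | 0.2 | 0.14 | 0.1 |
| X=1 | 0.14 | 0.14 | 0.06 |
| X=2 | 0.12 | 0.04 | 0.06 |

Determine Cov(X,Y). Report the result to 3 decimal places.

E[X] = 0.78,  E[Y] = 0.76
E[XY] = 0.58
Cov(X,Y) = E[XY] − E[X]E[Y] = 0.58 − (0.78)(0.76) = -0.0128

-0.013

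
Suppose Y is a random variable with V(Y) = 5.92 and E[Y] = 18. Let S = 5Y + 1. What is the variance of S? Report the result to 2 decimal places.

148.00

V(5Y + 1) = (5)²·V(Y) = 25·5.92 = 148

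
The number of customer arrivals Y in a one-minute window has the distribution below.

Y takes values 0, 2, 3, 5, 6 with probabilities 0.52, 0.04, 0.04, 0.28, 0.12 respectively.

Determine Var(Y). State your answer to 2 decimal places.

6.46

E[Y] = (0)(0.52) + (2)(0.04) + (3)(0.04) + (5)(0.28) + (6)(0.12) = 2.32
E[Y²] = (0)²(0.52) + (2)²(0.04) + (3)²(0.04) + (5)²(0.28) + (6)²(0.12) = 11.84
Var(Y) = E[Y²] − (E[Y])² = 11.84 − (2.32)² = 6.4576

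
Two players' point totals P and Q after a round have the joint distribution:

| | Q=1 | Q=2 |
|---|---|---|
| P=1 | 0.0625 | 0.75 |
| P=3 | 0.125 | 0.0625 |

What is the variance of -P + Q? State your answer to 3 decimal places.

E[P] = 1.375,  E[Q] = 1.8125,  E[PQ] = 2.3125
V(P) = 2.5 − (1.375)² = 0.609375;  V(Q) = 3.4375 − (1.8125)² = 0.15234375
Cov(P,Q) = 2.3125 − (1.375)(1.8125) = -0.1796875
V(-P + Q) = (-1)²·0.609375 + (1)²·0.15234375 + 2·(-1)·(1)·-0.1796875 = 1.12109375

1.121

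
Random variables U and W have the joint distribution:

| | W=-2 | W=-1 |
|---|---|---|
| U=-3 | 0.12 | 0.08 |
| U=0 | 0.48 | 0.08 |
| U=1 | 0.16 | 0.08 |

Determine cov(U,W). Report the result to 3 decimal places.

-0.074

E[U] = -0.36,  E[W] = -1.76
E[UW] = 0.56
cov(U,W) = E[UW] − E[U]E[W] = 0.56 − (-0.36)(-1.76) = -0.0736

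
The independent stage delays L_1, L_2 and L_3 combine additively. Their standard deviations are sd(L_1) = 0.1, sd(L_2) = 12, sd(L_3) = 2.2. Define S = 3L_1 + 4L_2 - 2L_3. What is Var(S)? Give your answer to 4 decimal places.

Var(L_1) = 0.01, Var(L_2) = 144, Var(L_3) = 4.84
By independence, Var(S) = (3)²Var(L_1) + (4)²Var(L_2) + (-2)²Var(L_3)
= (3)²·0.01 + (4)²·144 + (-2)²·4.84 = 2323.45

2323.4500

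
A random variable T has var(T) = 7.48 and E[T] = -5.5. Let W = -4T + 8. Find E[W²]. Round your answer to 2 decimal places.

1019.68

E[-4T + 8] = -4·-5.5 + 8 = 30
var(-4T + 8) = (-4)²·7.48 = 119.68
E[W²] = var(W) + (E[W])² = 119.68 + (30)² = 1019.68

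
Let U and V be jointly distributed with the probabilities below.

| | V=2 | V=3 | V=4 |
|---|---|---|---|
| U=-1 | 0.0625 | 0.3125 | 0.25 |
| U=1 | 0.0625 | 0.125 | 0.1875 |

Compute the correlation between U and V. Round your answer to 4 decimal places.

E[U] = -0.25,  E[V] = 3.3125
E[UV] = -0.8125
Cov(U,V) = E[UV] − E[U]E[V] = -0.8125 − (-0.25)(3.3125) = 0.015625
Var(U) = 0.9375,  Var(V) = 0.46484375
ρ = 0.015625 / √(0.9375·0.46484375) ≈ 0.0237

0.0237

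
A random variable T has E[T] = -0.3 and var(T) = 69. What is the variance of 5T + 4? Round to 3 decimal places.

1725.000

var(5T + 4) = (5)²·var(T) = 25·69 = 1725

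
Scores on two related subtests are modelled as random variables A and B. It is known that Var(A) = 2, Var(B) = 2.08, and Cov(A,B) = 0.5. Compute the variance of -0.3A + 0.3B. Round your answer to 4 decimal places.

Var(-0.3A + 0.3B) = (-0.3)²·Var(A) + (0.3)²·Var(B) + 2·(-0.3)·(0.3)·Cov(A,B)
= 0.09·2 + 0.09·2.08 + -0.18·0.5 = 0.2772

0.2772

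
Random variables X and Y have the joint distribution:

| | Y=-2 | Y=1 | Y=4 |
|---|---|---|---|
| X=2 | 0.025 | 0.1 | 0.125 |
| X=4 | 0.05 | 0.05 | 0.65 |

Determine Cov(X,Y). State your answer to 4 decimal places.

E[X] = 3.5,  E[Y] = 3.1
E[XY] = 11.3
Cov(X,Y) = E[XY] − E[X]E[Y] = 11.3 − (3.5)(3.1) = 0.45

0.4500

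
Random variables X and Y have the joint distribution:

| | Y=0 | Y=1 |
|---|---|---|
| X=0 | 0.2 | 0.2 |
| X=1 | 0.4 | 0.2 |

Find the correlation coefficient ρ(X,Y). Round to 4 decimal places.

-0.1667

E[X] = 0.6,  E[Y] = 0.4
E[XY] = 0.2
Cov(X,Y) = E[XY] − E[X]E[Y] = 0.2 − (0.6)(0.4) = -0.04
Var(X) = 0.24,  Var(Y) = 0.24
ρ = -0.04 / √(0.24·0.24) ≈ -0.1667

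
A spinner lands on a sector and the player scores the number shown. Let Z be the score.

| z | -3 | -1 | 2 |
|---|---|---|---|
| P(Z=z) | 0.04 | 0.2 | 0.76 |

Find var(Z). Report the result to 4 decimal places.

2.1600

E[Z] = (-3)(0.04) + (-1)(0.2) + (2)(0.76) = 1.2
E[Z²] = (-3)²(0.04) + (-1)²(0.2) + (2)²(0.76) = 3.6
var(Z) = E[Z²] − (E[Z])² = 3.6 − (1.2)² = 2.16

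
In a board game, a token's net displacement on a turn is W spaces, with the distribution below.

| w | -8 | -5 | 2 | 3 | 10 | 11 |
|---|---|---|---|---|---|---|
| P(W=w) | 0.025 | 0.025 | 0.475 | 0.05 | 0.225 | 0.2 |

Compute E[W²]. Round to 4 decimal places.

51.2750

E[W²] = (-8)²(0.025) + (-5)²(0.025) + (2)²(0.475) + (3)²(0.05) + (10)²(0.225) + (11)²(0.2) = 51.275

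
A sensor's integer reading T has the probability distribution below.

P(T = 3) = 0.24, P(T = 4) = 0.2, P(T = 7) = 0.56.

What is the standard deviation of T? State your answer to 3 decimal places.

E[T] = (3)(0.24) + (4)(0.2) + (7)(0.56) = 5.44
E[T²] = (3)²(0.24) + (4)²(0.2) + (7)²(0.56) = 32.8
Var(T) = E[T²] − (E[T])² = 32.8 − (5.44)² = 3.2064
SD(T) = √3.2064 ≈ 1.791

1.791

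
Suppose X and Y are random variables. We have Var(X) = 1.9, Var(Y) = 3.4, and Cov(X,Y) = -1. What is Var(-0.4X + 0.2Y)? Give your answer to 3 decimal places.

0.600

Var(-0.4X + 0.2Y) = (-0.4)²·Var(X) + (0.2)²·Var(Y) + 2·(-0.4)·(0.2)·Cov(X,Y)
= 0.16·1.9 + 0.04·3.4 + -0.16·-1 = 0.6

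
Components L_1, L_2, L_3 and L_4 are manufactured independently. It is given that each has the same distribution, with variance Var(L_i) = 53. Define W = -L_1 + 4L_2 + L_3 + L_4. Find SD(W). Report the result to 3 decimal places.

By independence, Var(W) = (-1)²Var(L_1) + (4)²Var(L_2) + (1)²Var(L_3) + (1)²Var(L_4)
= (-1)²·53 + (4)²·53 + (1)²·53 + (1)²·53 = 1007
SD(W) = √1007 ≈ 31.733

31.733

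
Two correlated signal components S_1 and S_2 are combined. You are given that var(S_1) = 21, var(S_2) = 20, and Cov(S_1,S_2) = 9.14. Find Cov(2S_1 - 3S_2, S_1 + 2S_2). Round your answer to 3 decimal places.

-68.860

Cov(2S_1 - 3S_2, S_1 + 2S_2) = (2)(1)var(S_1) + (-3)(2)var(S_2) + [(2)(2) + (-3)(1)]Cov(S_1,S_2)
= 2·21 + -6·20 + 1·9.14 = -68.86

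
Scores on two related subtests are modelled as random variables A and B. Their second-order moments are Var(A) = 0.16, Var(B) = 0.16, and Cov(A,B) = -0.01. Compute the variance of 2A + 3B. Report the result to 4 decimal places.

1.9600

Var(2A + 3B) = (2)²·Var(A) + (3)²·Var(B) + 2·(2)·(3)·Cov(A,B)
= 4·0.16 + 9·0.16 + 12·-0.01 = 1.96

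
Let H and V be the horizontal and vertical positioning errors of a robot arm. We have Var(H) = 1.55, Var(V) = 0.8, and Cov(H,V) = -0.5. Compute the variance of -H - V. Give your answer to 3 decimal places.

Var(-H - V) = (-1)²·Var(H) + (-1)²·Var(V) + 2·(-1)·(-1)·Cov(H,V)
= 1·1.55 + 1·0.8 + 2·-0.5 = 1.35

1.350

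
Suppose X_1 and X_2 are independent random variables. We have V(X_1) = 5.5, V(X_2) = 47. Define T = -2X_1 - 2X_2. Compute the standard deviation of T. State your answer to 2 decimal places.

14.49

By independence, V(T) = (-2)²V(X_1) + (-2)²V(X_2)
= (-2)²·5.5 + (-2)²·47 = 210
SD(T) = √210 ≈ 14.49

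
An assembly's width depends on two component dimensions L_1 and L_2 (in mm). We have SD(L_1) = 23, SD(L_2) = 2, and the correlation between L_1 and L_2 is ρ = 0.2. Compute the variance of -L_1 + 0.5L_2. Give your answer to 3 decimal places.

Var(L_1) = (23)² = 529;  Var(L_2) = (2)² = 4
Cov(L_1,L_2) = ρ·SD(L_1)·SD(L_2) = 0.2·23·2 = 9.2
Var(-L_1 + 0.5L_2) = (-1)²·Var(L_1) + (0.5)²·Var(L_2) + 2·(-1)·(0.5)·Cov(L_1,L_2)
= 1·529 + 0.25·4 + -1·9.2 = 520.8

520.800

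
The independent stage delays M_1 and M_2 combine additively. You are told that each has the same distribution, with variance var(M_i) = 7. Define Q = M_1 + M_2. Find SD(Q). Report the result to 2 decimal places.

By independence, var(Q) = (1)²var(M_1) + (1)²var(M_2)
= (1)²·7 + (1)²·7 = 14
SD(Q) = √14 ≈ 3.74

3.74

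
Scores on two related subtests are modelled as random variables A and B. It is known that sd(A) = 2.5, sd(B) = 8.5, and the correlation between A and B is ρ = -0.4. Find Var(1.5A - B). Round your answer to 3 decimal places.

Var(A) = (2.5)² = 6.25;  Var(B) = (8.5)² = 72.25
Cov(A,B) = ρ·sd(A)·sd(B) = -0.4·2.5·8.5 = -8.5
Var(1.5A - B) = (1.5)²·Var(A) + (-1)²·Var(B) + 2·(1.5)·(-1)·Cov(A,B)
= 2.25·6.25 + 1·72.25 + -3·-8.5 = 111.8125

111.813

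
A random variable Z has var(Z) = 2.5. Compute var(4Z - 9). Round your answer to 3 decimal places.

var(4Z - 9) = (4)²·var(Z) = 16·2.5 = 40

40.000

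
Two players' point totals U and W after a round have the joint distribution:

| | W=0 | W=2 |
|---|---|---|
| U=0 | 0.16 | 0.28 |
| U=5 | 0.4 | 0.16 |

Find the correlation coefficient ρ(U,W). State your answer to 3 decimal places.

-0.351

E[U] = 2.8,  E[W] = 0.88
E[UW] = 1.6
Cov(U,W) = E[UW] − E[U]E[W] = 1.6 − (2.8)(0.88) = -0.864
Var(U) = 6.16,  Var(W) = 0.9856
ρ = -0.864 / √(6.16·0.9856) ≈ -0.351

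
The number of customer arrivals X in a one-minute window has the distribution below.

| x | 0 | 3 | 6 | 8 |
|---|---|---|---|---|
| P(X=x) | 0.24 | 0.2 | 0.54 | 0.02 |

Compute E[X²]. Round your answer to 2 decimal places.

22.52

E[X²] = (0)²(0.24) + (3)²(0.2) + (6)²(0.54) + (8)²(0.02) = 22.52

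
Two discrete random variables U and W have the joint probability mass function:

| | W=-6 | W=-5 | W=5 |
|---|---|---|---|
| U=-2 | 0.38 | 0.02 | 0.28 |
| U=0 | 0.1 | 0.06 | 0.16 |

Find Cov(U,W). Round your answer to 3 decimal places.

0.491

E[U] = -1.36,  E[W] = -1.08
E[UW] = 1.96
Cov(U,W) = E[UW] − E[U]E[W] = 1.96 − (-1.36)(-1.08) = 0.4912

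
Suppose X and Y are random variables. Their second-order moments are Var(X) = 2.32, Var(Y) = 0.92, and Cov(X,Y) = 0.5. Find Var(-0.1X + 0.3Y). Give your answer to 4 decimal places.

Var(-0.1X + 0.3Y) = (-0.1)²·Var(X) + (0.3)²·Var(Y) + 2·(-0.1)·(0.3)·Cov(X,Y)
= 0.01·2.32 + 0.09·0.92 + -0.06·0.5 = 0.076

0.0760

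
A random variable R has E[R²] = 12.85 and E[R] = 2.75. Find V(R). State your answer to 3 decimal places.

5.288

V(R) = 12.85 − (2.75)² = 5.2875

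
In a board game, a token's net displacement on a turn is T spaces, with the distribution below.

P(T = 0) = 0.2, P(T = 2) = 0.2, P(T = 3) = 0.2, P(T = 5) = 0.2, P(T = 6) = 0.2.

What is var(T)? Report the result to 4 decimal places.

E[T] = (0)(0.2) + (2)(0.2) + (3)(0.2) + (5)(0.2) + (6)(0.2) = 3.2
E[T²] = (0)²(0.2) + (2)²(0.2) + (3)²(0.2) + (5)²(0.2) + (6)²(0.2) = 14.8
var(T) = E[T²] − (E[T])² = 14.8 − (3.2)² = 4.56

4.5600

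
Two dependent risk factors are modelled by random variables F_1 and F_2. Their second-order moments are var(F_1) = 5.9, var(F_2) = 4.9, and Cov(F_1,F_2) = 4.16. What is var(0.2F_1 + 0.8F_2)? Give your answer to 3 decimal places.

var(0.2F_1 + 0.8F_2) = (0.2)²·var(F_1) + (0.8)²·var(F_2) + 2·(0.2)·(0.8)·Cov(F_1,F_2)
= 0.04·5.9 + 0.64·4.9 + 0.32·4.16 = 4.7032

4.703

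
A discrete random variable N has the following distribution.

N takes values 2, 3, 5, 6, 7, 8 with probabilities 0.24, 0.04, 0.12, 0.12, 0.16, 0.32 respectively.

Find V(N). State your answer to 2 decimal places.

E[N] = (2)(0.24) + (3)(0.04) + (5)(0.12) + (6)(0.12) + (7)(0.16) + (8)(0.32) = 5.6
E[N²] = (2)²(0.24) + (3)²(0.04) + (5)²(0.12) + (6)²(0.12) + (7)²(0.16) + (8)²(0.32) = 36.96
V(N) = E[N²] − (E[N])² = 36.96 − (5.6)² = 5.6

5.60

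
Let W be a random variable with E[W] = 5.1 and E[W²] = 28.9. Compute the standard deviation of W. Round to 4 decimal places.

1.7000

Var(W) = 28.9 − (5.1)² = 2.89
SD(W) = √2.89 ≈ 1.7000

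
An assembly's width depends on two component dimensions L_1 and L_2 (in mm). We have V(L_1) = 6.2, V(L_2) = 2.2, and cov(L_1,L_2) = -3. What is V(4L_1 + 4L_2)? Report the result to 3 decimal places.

V(4L_1 + 4L_2) = (4)²·V(L_1) + (4)²·V(L_2) + 2·(4)·(4)·cov(L_1,L_2)
= 16·6.2 + 16·2.2 + 32·-3 = 38.4

38.400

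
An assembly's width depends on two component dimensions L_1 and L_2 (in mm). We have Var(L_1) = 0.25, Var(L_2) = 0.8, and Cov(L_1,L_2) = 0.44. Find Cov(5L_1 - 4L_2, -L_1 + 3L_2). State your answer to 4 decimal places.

-2.4900

Cov(5L_1 - 4L_2, -L_1 + 3L_2) = (5)(-1)Var(L_1) + (-4)(3)Var(L_2) + [(5)(3) + (-4)(-1)]Cov(L_1,L_2)
= -5·0.25 + -12·0.8 + 19·0.44 = -2.49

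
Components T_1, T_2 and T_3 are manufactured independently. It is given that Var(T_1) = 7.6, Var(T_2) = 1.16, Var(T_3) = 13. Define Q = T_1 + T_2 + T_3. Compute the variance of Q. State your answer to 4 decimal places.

By independence, Var(Q) = (1)²Var(T_1) + (1)²Var(T_2) + (1)²Var(T_3)
= (1)²·7.6 + (1)²·1.16 + (1)²·13 = 21.76

21.7600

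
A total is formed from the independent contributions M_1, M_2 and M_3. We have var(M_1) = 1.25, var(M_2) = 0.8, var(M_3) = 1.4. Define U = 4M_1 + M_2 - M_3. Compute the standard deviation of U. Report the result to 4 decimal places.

4.7117

By independence, var(U) = (4)²var(M_1) + (1)²var(M_2) + (-1)²var(M_3)
= (4)²·1.25 + (1)²·0.8 + (-1)²·1.4 = 22.2
SD(U) = √22.2 ≈ 4.7117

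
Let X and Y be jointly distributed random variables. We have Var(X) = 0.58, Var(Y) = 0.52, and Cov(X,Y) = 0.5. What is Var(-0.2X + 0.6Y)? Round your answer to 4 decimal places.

Var(-0.2X + 0.6Y) = (-0.2)²·Var(X) + (0.6)²·Var(Y) + 2·(-0.2)·(0.6)·Cov(X,Y)
= 0.04·0.58 + 0.36·0.52 + -0.24·0.5 = 0.0904

0.0904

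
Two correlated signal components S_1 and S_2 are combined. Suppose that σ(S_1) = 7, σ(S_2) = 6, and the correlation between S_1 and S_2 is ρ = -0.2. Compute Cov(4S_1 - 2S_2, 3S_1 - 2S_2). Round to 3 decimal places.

849.600

Var(S_1) = (7)² = 49;  Var(S_2) = (6)² = 36
Cov(S_1,S_2) = ρ·σ(S_1)·σ(S_2) = -0.2·7·6 = -8.4
Cov(4S_1 - 2S_2, 3S_1 - 2S_2) = (4)(3)Var(S_1) + (-2)(-2)Var(S_2) + [(4)(-2) + (-2)(3)]Cov(S_1,S_2)
= 12·49 + 4·36 + -14·-8.4 = 849.6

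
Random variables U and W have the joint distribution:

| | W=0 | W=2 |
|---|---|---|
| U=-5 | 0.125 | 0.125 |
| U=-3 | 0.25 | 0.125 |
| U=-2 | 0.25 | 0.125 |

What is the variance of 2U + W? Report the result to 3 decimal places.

E[U] = -3.125,  E[W] = 0.75,  E[UW] = -2.5
V(U) = 11.125 − (-3.125)² = 1.359375;  V(W) = 1.5 − (0.75)² = 0.9375
cov(U,W) = -2.5 − (-3.125)(0.75) = -0.15625
V(2U + W) = (2)²·1.359375 + (1)²·0.9375 + 2·(2)·(1)·-0.15625 = 5.75

5.750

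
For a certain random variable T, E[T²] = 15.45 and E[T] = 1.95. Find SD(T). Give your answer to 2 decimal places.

3.41

Var(T) = 15.45 − (1.95)² = 11.6475
SD(T) = √11.6475 ≈ 3.41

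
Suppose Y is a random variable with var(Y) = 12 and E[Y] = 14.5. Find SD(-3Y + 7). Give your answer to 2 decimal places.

var(-3Y + 7) = (-3)²·12 = 108
SD(-3Y + 7) = √108 ≈ 10.39

10.39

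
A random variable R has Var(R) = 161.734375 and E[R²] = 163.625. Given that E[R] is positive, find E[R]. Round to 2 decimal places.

1.38

(E[R])² = E[R²] − Var(R) = 163.625 − 161.734375 = 1.890625
E[R] = √1.890625 = 1.375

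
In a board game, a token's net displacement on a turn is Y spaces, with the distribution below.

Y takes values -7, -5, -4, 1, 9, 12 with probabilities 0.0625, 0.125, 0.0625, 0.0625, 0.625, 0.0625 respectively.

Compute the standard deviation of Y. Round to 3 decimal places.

E[Y] = (-7)(0.0625) + (-5)(0.125) + (-4)(0.0625) + (1)(0.0625) + (9)(0.625) + (12)(0.0625) = 5.125
E[Y²] = (-7)²(0.0625) + (-5)²(0.125) + (-4)²(0.0625) + (1)²(0.0625) + (9)²(0.625) + (12)²(0.0625) = 66.875
Var(Y) = E[Y²] − (E[Y])² = 66.875 − (5.125)² = 40.609375
SD(Y) = √40.609375 ≈ 6.373

6.373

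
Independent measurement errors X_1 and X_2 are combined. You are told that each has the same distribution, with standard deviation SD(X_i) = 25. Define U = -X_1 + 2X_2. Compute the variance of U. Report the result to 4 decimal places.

3125.0000

V(X_i) = (25)² = 625
By independence, V(U) = (-1)²V(X_1) + (2)²V(X_2)
= (-1)²·625 + (2)²·625 = 3125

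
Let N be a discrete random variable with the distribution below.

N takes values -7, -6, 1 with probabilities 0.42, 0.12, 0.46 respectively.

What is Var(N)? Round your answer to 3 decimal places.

E[N] = (-7)(0.42) + (-6)(0.12) + (1)(0.46) = -3.2
E[N²] = (-7)²(0.42) + (-6)²(0.12) + (1)²(0.46) = 25.36
Var(N) = E[N²] − (E[N])² = 25.36 − (-3.2)² = 15.12

15.120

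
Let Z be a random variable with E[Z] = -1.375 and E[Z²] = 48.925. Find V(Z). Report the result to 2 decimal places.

47.03

V(Z) = 48.925 − (-1.375)² = 47.034375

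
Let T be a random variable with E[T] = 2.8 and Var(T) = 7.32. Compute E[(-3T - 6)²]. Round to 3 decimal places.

273.240

E[-3T - 6] = -3·2.8 − 6 = -14.4
Var(-3T - 6) = (-3)²·7.32 = 65.88
E[(-3T - 6)²] = Var((-3T - 6)) + (E[(-3T - 6)])² = 65.88 + (-14.4)² = 273.24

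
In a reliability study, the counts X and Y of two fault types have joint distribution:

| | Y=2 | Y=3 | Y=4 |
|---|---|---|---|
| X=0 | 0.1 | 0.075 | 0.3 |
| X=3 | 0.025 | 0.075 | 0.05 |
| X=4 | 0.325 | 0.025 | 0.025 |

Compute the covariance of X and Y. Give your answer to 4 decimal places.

-0.9788

E[X] = 1.95,  E[Y] = 2.925
E[XY] = 4.725
cov(X,Y) = E[XY] − E[X]E[Y] = 4.725 − (1.95)(2.925) = -0.97875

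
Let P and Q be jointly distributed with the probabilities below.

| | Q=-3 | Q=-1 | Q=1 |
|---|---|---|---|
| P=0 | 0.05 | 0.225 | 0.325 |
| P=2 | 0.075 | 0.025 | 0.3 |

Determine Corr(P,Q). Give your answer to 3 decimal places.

E[P] = 0.8,  E[Q] = 0
E[PQ] = 0.1
Cov(P,Q) = E[PQ] − E[P]E[Q] = 0.1 − (0.8)(0) = 0.1
Var(P) = 0.96,  Var(Q) = 2
ρ = 0.1 / √(0.96·2) ≈ 0.072

0.072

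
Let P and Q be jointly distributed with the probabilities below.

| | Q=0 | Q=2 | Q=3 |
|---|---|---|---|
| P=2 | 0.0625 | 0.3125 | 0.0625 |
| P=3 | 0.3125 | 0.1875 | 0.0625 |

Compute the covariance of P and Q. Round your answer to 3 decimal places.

E[P] = 2.5625,  E[Q] = 1.375
E[PQ] = 3.3125
Cov(P,Q) = E[PQ] − E[P]E[Q] = 3.3125 − (2.5625)(1.375) = -0.2109375

-0.211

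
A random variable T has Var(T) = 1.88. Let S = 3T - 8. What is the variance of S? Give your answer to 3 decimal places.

Var(3T - 8) = (3)²·Var(T) = 9·1.88 = 16.92

16.920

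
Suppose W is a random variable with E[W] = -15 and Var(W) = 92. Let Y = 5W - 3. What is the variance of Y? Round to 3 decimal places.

2300.000

Var(5W - 3) = (5)²·Var(W) = 25·92 = 2300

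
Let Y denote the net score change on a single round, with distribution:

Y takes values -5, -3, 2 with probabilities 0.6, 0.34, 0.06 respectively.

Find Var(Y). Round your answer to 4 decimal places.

3.0900

E[Y] = (-5)(0.6) + (-3)(0.34) + (2)(0.06) = -3.9
E[Y²] = (-5)²(0.6) + (-3)²(0.34) + (2)²(0.06) = 18.3
Var(Y) = E[Y²] − (E[Y])² = 18.3 − (-3.9)² = 3.09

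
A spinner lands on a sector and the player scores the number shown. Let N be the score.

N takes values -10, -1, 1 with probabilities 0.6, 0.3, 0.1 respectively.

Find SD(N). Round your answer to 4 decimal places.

E[N] = (-10)(0.6) + (-1)(0.3) + (1)(0.1) = -6.2
E[N²] = (-10)²(0.6) + (-1)²(0.3) + (1)²(0.1) = 60.4
Var(N) = E[N²] − (E[N])² = 60.4 − (-6.2)² = 21.96
SD(N) = √21.96 ≈ 4.6861

4.6861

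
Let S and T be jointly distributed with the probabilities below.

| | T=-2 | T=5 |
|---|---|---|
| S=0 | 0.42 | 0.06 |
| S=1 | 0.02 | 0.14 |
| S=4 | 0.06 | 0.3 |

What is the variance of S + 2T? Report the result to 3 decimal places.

67.480

E[S] = 1.6,  E[T] = 1.5,  E[ST] = 6.18
var(S) = 5.92 − (1.6)² = 3.36;  var(T) = 14.5 − (1.5)² = 12.25
cov(S,T) = 6.18 − (1.6)(1.5) = 3.78
var(S + 2T) = (1)²·3.36 + (2)²·12.25 + 2·(1)·(2)·3.78 = 67.48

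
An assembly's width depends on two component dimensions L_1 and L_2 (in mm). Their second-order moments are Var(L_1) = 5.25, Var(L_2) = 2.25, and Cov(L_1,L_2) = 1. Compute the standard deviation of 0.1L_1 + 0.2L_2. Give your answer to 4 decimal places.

0.4272

Var(0.1L_1 + 0.2L_2) = (0.1)²·Var(L_1) + (0.2)²·Var(L_2) + 2·(0.1)·(0.2)·Cov(L_1,L_2)
= 0.01·5.25 + 0.04·2.25 + 0.04·1 = 0.1825
σ(0.1L_1 + 0.2L_2) = √0.1825 ≈ 0.4272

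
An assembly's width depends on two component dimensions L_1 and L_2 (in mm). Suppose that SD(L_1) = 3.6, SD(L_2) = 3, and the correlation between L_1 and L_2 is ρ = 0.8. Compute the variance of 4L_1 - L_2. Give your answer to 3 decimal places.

Var(L_1) = (3.6)² = 12.96;  Var(L_2) = (3)² = 9
Cov(L_1,L_2) = ρ·SD(L_1)·SD(L_2) = 0.8·3.6·3 = 8.64
Var(4L_1 - L_2) = (4)²·Var(L_1) + (-1)²·Var(L_2) + 2·(4)·(-1)·Cov(L_1,L_2)
= 16·12.96 + 1·9 + -8·8.64 = 147.24

147.240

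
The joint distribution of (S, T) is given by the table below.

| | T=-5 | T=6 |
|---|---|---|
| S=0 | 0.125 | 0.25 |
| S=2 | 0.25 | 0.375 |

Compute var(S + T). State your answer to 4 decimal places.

E[S] = 1.25,  E[T] = 1.875,  E[ST] = 2
var(S) = 2.5 − (1.25)² = 0.9375;  var(T) = 31.875 − (1.875)² = 28.359375
Cov(S,T) = 2 − (1.25)(1.875) = -0.34375
var(S + T) = (1)²·0.9375 + (1)²·28.359375 + 2·(1)·(1)·-0.34375 = 28.609375

28.6094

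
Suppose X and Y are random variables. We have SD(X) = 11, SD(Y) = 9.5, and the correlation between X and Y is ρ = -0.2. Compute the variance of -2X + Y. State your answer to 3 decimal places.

657.850

var(X) = (11)² = 121;  var(Y) = (9.5)² = 90.25
Cov(X,Y) = ρ·SD(X)·SD(Y) = -0.2·11·9.5 = -20.9
var(-2X + Y) = (-2)²·var(X) + (1)²·var(Y) + 2·(-2)·(1)·Cov(X,Y)
= 4·121 + 1·90.25 + -4·-20.9 = 657.85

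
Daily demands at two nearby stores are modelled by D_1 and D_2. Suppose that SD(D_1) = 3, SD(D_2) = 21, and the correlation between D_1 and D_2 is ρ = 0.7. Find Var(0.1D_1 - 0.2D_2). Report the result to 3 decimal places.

Var(D_1) = (3)² = 9;  Var(D_2) = (21)² = 441
cov(D_1,D_2) = ρ·SD(D_1)·SD(D_2) = 0.7·3·21 = 44.1
Var(0.1D_1 - 0.2D_2) = (0.1)²·Var(D_1) + (-0.2)²·Var(D_2) + 2·(0.1)·(-0.2)·cov(D_1,D_2)
= 0.01·9 + 0.04·441 + -0.04·44.1 = 15.966

15.966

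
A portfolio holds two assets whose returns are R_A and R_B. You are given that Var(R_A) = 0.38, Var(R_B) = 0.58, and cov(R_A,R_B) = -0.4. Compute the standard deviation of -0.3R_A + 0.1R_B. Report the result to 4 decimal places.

0.2530

Var(-0.3R_A + 0.1R_B) = (-0.3)²·Var(R_A) + (0.1)²·Var(R_B) + 2·(-0.3)·(0.1)·cov(R_A,R_B)
= 0.09·0.38 + 0.01·0.58 + -0.06·-0.4 = 0.064
σ(-0.3R_A + 0.1R_B) = √0.064 ≈ 0.2530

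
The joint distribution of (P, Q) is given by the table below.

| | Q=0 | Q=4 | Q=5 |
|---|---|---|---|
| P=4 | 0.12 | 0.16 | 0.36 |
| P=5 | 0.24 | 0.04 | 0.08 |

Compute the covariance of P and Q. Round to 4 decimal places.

E[P] = 4.36,  E[Q] = 3
E[PQ] = 12.56
Cov(P,Q) = E[PQ] − E[P]E[Q] = 12.56 − (4.36)(3) = -0.52

-0.5200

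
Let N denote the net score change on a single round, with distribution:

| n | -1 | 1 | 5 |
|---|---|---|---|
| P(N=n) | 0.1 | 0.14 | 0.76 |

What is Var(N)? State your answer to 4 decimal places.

E[N] = (-1)(0.1) + (1)(0.14) + (5)(0.76) = 3.84
E[N²] = (-1)²(0.1) + (1)²(0.14) + (5)²(0.76) = 19.24
Var(N) = E[N²] − (E[N])² = 19.24 − (3.84)² = 4.4944

4.4944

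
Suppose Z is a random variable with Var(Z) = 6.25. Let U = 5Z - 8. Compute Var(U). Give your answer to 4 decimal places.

Var(5Z - 8) = (5)²·Var(Z) = 25·6.25 = 156.25

156.2500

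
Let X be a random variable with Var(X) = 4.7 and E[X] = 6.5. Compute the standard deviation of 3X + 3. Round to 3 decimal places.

6.504

Var(3X + 3) = (3)²·4.7 = 42.3
SD(3X + 3) = √42.3 ≈ 6.504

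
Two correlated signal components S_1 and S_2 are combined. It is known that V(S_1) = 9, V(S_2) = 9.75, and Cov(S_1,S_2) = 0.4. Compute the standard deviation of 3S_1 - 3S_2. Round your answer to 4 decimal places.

12.7102

V(3S_1 - 3S_2) = (3)²·V(S_1) + (-3)²·V(S_2) + 2·(3)·(-3)·Cov(S_1,S_2)
= 9·9 + 9·9.75 + -18·0.4 = 161.55
sd(3S_1 - 3S_2) = √161.55 ≈ 12.7102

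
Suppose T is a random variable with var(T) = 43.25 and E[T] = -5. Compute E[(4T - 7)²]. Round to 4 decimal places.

E[4T - 7] = 4·-5 − 7 = -27
var(4T - 7) = (4)²·43.25 = 692
E[(4T - 7)²] = var((4T - 7)) + (E[(4T - 7)])² = 692 + (-27)² = 1421

1421.0000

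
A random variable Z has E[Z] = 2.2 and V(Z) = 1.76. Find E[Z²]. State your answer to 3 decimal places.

6.600

E[Z²] = V(Z) + (E[Z])² = 1.76 + (2.2)² = 6.6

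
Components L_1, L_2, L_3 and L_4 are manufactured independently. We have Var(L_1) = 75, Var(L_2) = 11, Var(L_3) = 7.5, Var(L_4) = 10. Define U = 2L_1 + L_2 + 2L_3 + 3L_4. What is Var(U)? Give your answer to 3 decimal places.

By independence, Var(U) = (2)²Var(L_1) + (1)²Var(L_2) + (2)²Var(L_3) + (3)²Var(L_4)
= (2)²·75 + (1)²·11 + (2)²·7.5 + (3)²·10 = 431

431.000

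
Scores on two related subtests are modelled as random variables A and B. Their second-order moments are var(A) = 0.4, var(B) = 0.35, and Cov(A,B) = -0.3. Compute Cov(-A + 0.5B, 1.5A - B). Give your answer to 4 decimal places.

Cov(-A + 0.5B, 1.5A - B) = (-1)(1.5)var(A) + (0.5)(-1)var(B) + [(-1)(-1) + (0.5)(1.5)]Cov(A,B)
= -1.5·0.4 + -0.5·0.35 + 1.75·-0.3 = -1.3

-1.3000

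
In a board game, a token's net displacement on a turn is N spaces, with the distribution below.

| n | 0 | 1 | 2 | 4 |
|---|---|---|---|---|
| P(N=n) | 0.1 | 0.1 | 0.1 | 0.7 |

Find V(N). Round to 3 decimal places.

2.090

E[N] = (0)(0.1) + (1)(0.1) + (2)(0.1) + (4)(0.7) = 3.1
E[N²] = (0)²(0.1) + (1)²(0.1) + (2)²(0.1) + (4)²(0.7) = 11.7
V(N) = E[N²] − (E[N])² = 11.7 − (3.1)² = 2.09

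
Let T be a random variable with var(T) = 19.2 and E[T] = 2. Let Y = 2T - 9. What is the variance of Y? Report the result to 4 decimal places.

76.8000

var(2T - 9) = (2)²·var(T) = 4·19.2 = 76.8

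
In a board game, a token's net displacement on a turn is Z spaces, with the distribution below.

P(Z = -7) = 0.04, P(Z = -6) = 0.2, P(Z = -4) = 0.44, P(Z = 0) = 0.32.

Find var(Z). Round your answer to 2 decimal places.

5.70

E[Z] = (-7)(0.04) + (-6)(0.2) + (-4)(0.44) + (0)(0.32) = -3.24
E[Z²] = (-7)²(0.04) + (-6)²(0.2) + (-4)²(0.44) + (0)²(0.32) = 16.2
var(Z) = E[Z²] − (E[Z])² = 16.2 − (-3.24)² = 5.7024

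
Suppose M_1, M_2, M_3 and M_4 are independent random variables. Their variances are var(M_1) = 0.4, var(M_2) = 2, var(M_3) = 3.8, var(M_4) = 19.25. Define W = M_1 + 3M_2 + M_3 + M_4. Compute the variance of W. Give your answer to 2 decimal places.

By independence, var(W) = (1)²var(M_1) + (3)²var(M_2) + (1)²var(M_3) + (1)²var(M_4)
= (1)²·0.4 + (3)²·2 + (1)²·3.8 + (1)²·19.25 = 41.45

41.45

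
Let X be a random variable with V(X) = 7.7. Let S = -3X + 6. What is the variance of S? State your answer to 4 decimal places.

V(-3X + 6) = (-3)²·V(X) = 9·7.7 = 69.3

69.3000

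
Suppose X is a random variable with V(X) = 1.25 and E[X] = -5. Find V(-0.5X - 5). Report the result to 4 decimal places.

V(-0.5X - 5) = (-0.5)²·V(X) = 0.25·1.25 = 0.3125

0.3125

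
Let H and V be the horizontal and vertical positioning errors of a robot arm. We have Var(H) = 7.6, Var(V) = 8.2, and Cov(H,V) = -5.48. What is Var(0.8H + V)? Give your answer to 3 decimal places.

Var(0.8H + V) = (0.8)²·Var(H) + (1)²·Var(V) + 2·(0.8)·(1)·Cov(H,V)
= 0.64·7.6 + 1·8.2 + 1.6·-5.48 = 4.296

4.296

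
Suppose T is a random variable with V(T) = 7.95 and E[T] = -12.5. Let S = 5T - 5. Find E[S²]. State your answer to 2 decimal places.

E[5T - 5] = 5·-12.5 − 5 = -67.5
V(5T - 5) = (5)²·7.95 = 198.75
E[S²] = V(S) + (E[S])² = 198.75 + (-67.5)² = 4755

4755.00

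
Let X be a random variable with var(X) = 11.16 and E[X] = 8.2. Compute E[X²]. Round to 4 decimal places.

78.4000

E[X²] = var(X) + (E[X])² = 11.16 + (8.2)² = 78.4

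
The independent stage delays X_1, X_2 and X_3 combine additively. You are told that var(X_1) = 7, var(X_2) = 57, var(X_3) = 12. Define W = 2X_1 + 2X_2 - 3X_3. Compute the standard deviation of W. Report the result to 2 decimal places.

By independence, var(W) = (2)²var(X_1) + (2)²var(X_2) + (-3)²var(X_3)
= (2)²·7 + (2)²·57 + (-3)²·12 = 364
σ(W) = √364 ≈ 19.08

19.08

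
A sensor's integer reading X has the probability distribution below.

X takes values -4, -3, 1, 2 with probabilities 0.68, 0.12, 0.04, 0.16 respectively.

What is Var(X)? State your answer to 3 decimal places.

5.242

E[X] = (-4)(0.68) + (-3)(0.12) + (1)(0.04) + (2)(0.16) = -2.72
E[X²] = (-4)²(0.68) + (-3)²(0.12) + (1)²(0.04) + (2)²(0.16) = 12.64
Var(X) = E[X²] − (E[X])² = 12.64 − (-2.72)² = 5.2416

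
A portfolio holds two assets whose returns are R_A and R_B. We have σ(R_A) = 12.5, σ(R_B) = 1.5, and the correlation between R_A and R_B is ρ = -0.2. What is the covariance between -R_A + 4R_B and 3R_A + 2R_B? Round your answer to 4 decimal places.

V(R_A) = (12.5)² = 156.25;  V(R_B) = (1.5)² = 2.25
Cov(R_A,R_B) = ρ·σ(R_A)·σ(R_B) = -0.2·12.5·1.5 = -3.75
Cov(-R_A + 4R_B, 3R_A + 2R_B) = (-1)(3)V(R_A) + (4)(2)V(R_B) + [(-1)(2) + (4)(3)]Cov(R_A,R_B)
= -3·156.25 + 8·2.25 + 10·-3.75 = -488.25

-488.2500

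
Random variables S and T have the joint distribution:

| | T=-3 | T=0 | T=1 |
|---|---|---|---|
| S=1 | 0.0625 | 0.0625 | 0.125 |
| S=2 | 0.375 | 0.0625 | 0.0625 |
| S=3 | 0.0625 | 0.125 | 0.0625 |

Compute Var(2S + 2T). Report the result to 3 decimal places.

E[S] = 2,  E[T] = -1.25,  E[ST] = -2.5625
Var(S) = 4.5 − (2)² = 0.5;  Var(T) = 4.75 − (-1.25)² = 3.1875
Cov(S,T) = -2.5625 − (2)(-1.25) = -0.0625
Var(2S + 2T) = (2)²·0.5 + (2)²·3.1875 + 2·(2)·(2)·-0.0625 = 14.25

14.250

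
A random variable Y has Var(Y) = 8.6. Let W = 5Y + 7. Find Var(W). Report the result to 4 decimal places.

215.0000

Var(5Y + 7) = (5)²·Var(Y) = 25·8.6 = 215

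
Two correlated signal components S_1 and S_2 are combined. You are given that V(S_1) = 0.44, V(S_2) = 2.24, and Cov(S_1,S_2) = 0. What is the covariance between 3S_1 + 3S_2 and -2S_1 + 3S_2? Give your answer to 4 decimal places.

17.5200

Cov(3S_1 + 3S_2, -2S_1 + 3S_2) = (3)(-2)V(S_1) + (3)(3)V(S_2) + [(3)(3) + (3)(-2)]Cov(S_1,S_2)
= -6·0.44 + 9·2.24 + 3·0 = 17.52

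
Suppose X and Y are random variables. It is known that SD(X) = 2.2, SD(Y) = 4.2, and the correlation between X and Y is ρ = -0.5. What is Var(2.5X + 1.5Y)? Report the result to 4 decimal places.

35.2900

Var(X) = (2.2)² = 4.84;  Var(Y) = (4.2)² = 17.64
cov(X,Y) = ρ·SD(X)·SD(Y) = -0.5·2.2·4.2 = -4.62
Var(2.5X + 1.5Y) = (2.5)²·Var(X) + (1.5)²·Var(Y) + 2·(2.5)·(1.5)·cov(X,Y)
= 6.25·4.84 + 2.25·17.64 + 7.5·-4.62 = 35.29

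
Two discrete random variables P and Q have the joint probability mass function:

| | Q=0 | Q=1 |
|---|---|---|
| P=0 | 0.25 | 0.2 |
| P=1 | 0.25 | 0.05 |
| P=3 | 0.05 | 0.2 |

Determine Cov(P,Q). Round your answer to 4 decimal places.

0.1775

E[P] = 1.05,  E[Q] = 0.45
E[PQ] = 0.65
Cov(P,Q) = E[PQ] − E[P]E[Q] = 0.65 − (1.05)(0.45) = 0.1775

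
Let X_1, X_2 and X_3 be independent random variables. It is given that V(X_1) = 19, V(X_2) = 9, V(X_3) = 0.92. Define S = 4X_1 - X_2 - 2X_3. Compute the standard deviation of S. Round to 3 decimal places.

By independence, V(S) = (4)²V(X_1) + (-1)²V(X_2) + (-2)²V(X_3)
= (4)²·19 + (-1)²·9 + (-2)²·0.92 = 316.68
sd(S) = √316.68 ≈ 17.796

17.796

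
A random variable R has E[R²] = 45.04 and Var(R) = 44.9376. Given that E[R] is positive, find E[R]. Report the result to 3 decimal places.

0.320

(E[R])² = E[R²] − Var(R) = 45.04 − 44.9376 = 0.1024
E[R] = √0.1024 = 0.32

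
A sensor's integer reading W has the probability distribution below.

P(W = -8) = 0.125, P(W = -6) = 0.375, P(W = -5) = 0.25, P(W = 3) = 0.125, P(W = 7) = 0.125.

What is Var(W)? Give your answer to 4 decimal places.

24.4375

E[W] = (-8)(0.125) + (-6)(0.375) + (-5)(0.25) + (3)(0.125) + (7)(0.125) = -3.25
E[W²] = (-8)²(0.125) + (-6)²(0.375) + (-5)²(0.25) + (3)²(0.125) + (7)²(0.125) = 35
Var(W) = E[W²] − (E[W])² = 35 − (-3.25)² = 24.4375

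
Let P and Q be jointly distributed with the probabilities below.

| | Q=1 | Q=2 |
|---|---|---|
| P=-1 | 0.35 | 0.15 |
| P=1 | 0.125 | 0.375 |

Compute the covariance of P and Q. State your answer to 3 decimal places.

0.225

E[P] = 0,  E[Q] = 1.525
E[PQ] = 0.225
cov(P,Q) = E[PQ] − E[P]E[Q] = 0.225 − (0)(1.525) = 0.225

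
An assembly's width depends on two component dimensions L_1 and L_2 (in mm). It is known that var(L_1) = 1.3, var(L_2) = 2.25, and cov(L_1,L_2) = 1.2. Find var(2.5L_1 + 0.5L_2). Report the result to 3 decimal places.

var(2.5L_1 + 0.5L_2) = (2.5)²·var(L_1) + (0.5)²·var(L_2) + 2·(2.5)·(0.5)·cov(L_1,L_2)
= 6.25·1.3 + 0.25·2.25 + 2.5·1.2 = 11.6875

11.688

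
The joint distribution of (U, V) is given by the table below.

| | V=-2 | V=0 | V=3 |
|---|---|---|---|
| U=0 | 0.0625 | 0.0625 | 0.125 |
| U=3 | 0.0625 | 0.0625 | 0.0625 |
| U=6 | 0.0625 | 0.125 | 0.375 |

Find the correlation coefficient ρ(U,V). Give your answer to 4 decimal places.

E[U] = 3.9375,  E[V] = 1.3125
E[UV] = 6.1875
cov(U,V) = E[UV] − E[U]E[V] = 6.1875 − (3.9375)(1.3125) = 1.01953125
Var(U) = 6.43359375,  Var(V) = 4.08984375
ρ = 1.01953125 / √(6.43359375·4.08984375) ≈ 0.1988

0.1988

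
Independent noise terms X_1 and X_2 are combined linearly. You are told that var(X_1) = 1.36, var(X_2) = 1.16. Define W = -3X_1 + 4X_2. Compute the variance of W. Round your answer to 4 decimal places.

30.8000

By independence, var(W) = (-3)²var(X_1) + (4)²var(X_2)
= (-3)²·1.36 + (4)²·1.16 = 30.8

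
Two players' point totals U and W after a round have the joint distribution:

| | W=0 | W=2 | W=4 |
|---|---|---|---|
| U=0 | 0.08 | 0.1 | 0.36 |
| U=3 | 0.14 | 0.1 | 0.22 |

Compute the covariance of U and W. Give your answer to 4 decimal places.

-0.5136

E[U] = 1.38,  E[W] = 2.72
E[UW] = 3.24
Cov(U,W) = E[UW] − E[U]E[W] = 3.24 − (1.38)(2.72) = -0.5136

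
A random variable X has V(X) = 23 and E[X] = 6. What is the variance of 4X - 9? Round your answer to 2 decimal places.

V(4X - 9) = (4)²·V(X) = 16·23 = 368

368.00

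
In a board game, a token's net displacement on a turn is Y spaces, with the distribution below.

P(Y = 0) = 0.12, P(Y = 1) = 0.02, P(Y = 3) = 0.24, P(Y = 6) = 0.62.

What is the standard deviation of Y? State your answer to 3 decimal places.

2.147

E[Y] = (0)(0.12) + (1)(0.02) + (3)(0.24) + (6)(0.62) = 4.46
E[Y²] = (0)²(0.12) + (1)²(0.02) + (3)²(0.24) + (6)²(0.62) = 24.5
Var(Y) = E[Y²] − (E[Y])² = 24.5 − (4.46)² = 4.6084
SD(Y) = √4.6084 ≈ 2.147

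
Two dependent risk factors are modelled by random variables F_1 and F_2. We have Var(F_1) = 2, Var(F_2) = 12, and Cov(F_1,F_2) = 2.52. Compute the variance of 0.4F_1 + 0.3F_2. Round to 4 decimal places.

Var(0.4F_1 + 0.3F_2) = (0.4)²·Var(F_1) + (0.3)²·Var(F_2) + 2·(0.4)·(0.3)·Cov(F_1,F_2)
= 0.16·2 + 0.09·12 + 0.24·2.52 = 2.0048

2.0048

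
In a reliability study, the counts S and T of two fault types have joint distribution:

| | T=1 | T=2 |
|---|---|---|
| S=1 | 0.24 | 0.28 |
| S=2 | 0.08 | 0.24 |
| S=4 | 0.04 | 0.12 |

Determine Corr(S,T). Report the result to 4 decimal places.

E[S] = 1.8,  E[T] = 1.64
E[ST] = 3.04
Cov(S,T) = E[ST] − E[S]E[T] = 3.04 − (1.8)(1.64) = 0.088
var(S) = 1.12,  var(T) = 0.2304
ρ = 0.088 / √(1.12·0.2304) ≈ 0.1732

0.1732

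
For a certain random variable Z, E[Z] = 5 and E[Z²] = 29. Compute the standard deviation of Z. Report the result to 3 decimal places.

2.000

Var(Z) = 29 − (5)² = 4
SD(Z) = √4 ≈ 2.000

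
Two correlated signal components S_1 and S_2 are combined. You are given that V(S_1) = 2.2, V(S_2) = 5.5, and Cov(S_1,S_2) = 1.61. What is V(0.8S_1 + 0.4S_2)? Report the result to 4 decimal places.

3.3184

V(0.8S_1 + 0.4S_2) = (0.8)²·V(S_1) + (0.4)²·V(S_2) + 2·(0.8)·(0.4)·Cov(S_1,S_2)
= 0.64·2.2 + 0.16·5.5 + 0.64·1.61 = 3.3184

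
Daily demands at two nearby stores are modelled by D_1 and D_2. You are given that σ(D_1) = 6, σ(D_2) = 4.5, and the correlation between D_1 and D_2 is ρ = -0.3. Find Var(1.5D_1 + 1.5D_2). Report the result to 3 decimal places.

90.113

Var(D_1) = (6)² = 36;  Var(D_2) = (4.5)² = 20.25
cov(D_1,D_2) = ρ·σ(D_1)·σ(D_2) = -0.3·6·4.5 = -8.1
Var(1.5D_1 + 1.5D_2) = (1.5)²·Var(D_1) + (1.5)²·Var(D_2) + 2·(1.5)·(1.5)·cov(D_1,D_2)
= 2.25·36 + 2.25·20.25 + 4.5·-8.1 = 90.1125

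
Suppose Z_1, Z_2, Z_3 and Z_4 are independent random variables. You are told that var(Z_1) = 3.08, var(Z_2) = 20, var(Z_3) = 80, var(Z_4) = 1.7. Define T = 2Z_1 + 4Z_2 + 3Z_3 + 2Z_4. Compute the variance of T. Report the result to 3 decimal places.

1059.120

By independence, var(T) = (2)²var(Z_1) + (4)²var(Z_2) + (3)²var(Z_3) + (2)²var(Z_4)
= (2)²·3.08 + (4)²·20 + (3)²·80 + (2)²·1.7 = 1059.12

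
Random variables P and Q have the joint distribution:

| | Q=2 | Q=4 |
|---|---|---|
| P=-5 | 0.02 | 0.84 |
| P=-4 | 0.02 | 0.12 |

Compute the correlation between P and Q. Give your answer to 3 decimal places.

-0.212

E[P] = -4.86,  E[Q] = 3.92
E[PQ] = -19.08
Cov(P,Q) = E[PQ] − E[P]E[Q] = -19.08 − (-4.86)(3.92) = -0.0288
V(P) = 0.1204,  V(Q) = 0.1536
ρ = -0.0288 / √(0.1204·0.1536) ≈ -0.212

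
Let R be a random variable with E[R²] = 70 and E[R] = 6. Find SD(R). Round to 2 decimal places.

Var(R) = 70 − (6)² = 34
SD(R) = √34 ≈ 5.83

5.83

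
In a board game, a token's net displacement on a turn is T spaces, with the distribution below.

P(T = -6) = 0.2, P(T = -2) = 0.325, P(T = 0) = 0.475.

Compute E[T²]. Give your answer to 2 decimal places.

E[T²] = (-6)²(0.2) + (-2)²(0.325) + (0)²(0.475) = 8.5

8.50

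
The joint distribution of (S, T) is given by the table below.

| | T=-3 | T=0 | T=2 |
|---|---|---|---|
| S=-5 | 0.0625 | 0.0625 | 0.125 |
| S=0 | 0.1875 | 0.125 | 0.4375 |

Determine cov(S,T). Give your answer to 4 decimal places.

E[S] = -1.25,  E[T] = 0.375
E[ST] = -0.3125
cov(S,T) = E[ST] − E[S]E[T] = -0.3125 − (-1.25)(0.375) = 0.15625

0.1563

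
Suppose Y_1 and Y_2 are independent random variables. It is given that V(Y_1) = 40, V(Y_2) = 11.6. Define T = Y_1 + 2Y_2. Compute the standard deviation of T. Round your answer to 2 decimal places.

9.30

By independence, V(T) = (1)²V(Y_1) + (2)²V(Y_2)
= (1)²·40 + (2)²·11.6 = 86.4
σ(T) = √86.4 ≈ 9.30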